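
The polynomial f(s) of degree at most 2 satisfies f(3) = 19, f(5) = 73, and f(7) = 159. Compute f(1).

-3

Forward differences of the values at s = 3, 5, 7:
  f  : 19  73  159
  Δ  : 54  86
  Δ^2: 32
The second differences are constant, confirming degree 2.
Interpolating (Newton forward form) and evaluating at s = 1 gives f(1) = -3.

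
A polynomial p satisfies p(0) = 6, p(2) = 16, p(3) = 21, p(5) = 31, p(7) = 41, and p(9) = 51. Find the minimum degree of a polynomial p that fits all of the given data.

1

Divided differences on the nodes 0, 2, 3, 5, 7, 9:
  order 0: 6  16  21  31  41  51
  order 1: 5  5  5  5  5
  order 2: 0  0  0  0
  order 3: 0  0  0
  order 4: 0  0
  order 5: 0
The order-1 divided differences are all 5 (nonzero) and every higher order vanishes, so the data lies on a polynomial of degree exactly 1.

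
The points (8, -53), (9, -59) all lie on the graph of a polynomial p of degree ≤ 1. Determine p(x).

Write p(x) = ax + b. Substituting each data point gives a linear system:
  8a + b = -53
  9a + b = -59
Solving the system yields a = -6, b = -5.
So p(x) = -6x - 5.
Check: p(9) = -59. ✓

p(x) = -6x - 5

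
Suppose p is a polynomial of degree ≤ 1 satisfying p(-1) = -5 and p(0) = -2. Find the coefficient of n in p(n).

3

Write p(n) = an + b. Substituting each data point gives a linear system:
  -a + b = -5
  b = -2
Solving the system yields a = 3, b = -2.
So p(n) = 3n - 2.
The leading coefficient is 3.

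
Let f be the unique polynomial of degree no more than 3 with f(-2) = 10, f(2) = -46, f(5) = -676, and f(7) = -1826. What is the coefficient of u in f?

Write f(u) = au^3 + bu^2 + cu + d. Substituting each data point gives a linear system:
  -8a + 4b - 2c + d = 10
  8a + 4b + 2c + d = -46
  125a + 25b + 5c + d = -676
  343a + 49b + 7c + d = -1826
Solving the system yields a = -5, b = -3, c = 6, d = -6.
So f(u) = -5u^3 - 3u^2 + 6u - 6.
The coefficient of u is 6.

6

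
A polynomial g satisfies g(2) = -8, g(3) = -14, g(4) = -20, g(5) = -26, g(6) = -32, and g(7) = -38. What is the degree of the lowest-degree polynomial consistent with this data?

Forward differences of the values at n = 2, 3, 4, 5, 6, 7:
  g  : -8  -14  -20  -26  -32  -38
  Δ  : -6  -6  -6  -6  -6
  Δ^2: 0  0  0  0
  Δ^3: 0  0  0
  Δ^4: 0  0
  Δ^5: 0
The first differences are constant (-6) and nonzero, while all higher differences vanish, so the minimal degree is 1.

1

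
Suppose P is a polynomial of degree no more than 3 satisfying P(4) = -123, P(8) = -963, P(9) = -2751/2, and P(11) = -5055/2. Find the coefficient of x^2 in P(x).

Write P(x) = ax^3 + bx^2 + cx + d. Substituting each data point gives a linear system:
  64a + 16b + 4c + d = -123
  512a + 64b + 8c + d = -963
  729a + 81b + 9c + d = -2751/2
  1331a + 121b + 11c + d = -5055/2
Solving the system yields a = -2, b = 3/2, c = -4, d = -3.
So P(x) = -2x^3 + (3/2)x^2 - 4x - 3.
The coefficient of x^2 is 3/2.

3/2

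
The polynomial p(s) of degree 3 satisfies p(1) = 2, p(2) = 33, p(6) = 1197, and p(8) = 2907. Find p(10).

Using the Lagrange interpolation formula with nodes 1, 2, 6, 8:
  L_0(s) = (s - 2)(s - 6)(s - 8) / -35
  L_1(s) = (s - 1)(s - 6)(s - 8) / 24
  L_2(s) = (s - 1)(s - 2)(s - 8) / -40
  L_3(s) = (s - 1)(s - 2)(s - 6) / 84
Then p(s) = 2·L_0(s) + 33·L_1(s) + 1197·L_2(s) + 2907·L_3(s).
Expanding and collecting terms gives p(s) = 6s^3 - 2s^2 - 5s + 3.
Evaluating at s = 10: p(10) = 5753.

5753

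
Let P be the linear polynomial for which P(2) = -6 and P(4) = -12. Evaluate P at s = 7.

-21

Write P(s) = as + b. Substituting each data point gives a linear system:
  2a + b = -6
  4a + b = -12
Solving the system yields a = -3, b = 0.
So P(s) = -3s.
Then P(7) = -21.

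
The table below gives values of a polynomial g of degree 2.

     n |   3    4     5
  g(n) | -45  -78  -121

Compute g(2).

-22

Write g(n) = an^2 + bn + c. Substituting each data point gives a linear system:
  9a + 3b + c = -45
  16a + 4b + c = -78
  25a + 5b + c = -121
Solving the system yields a = -5, b = 2, c = -6.
So g(n) = -5n² + 2n - 6.
Then g(2) = -22.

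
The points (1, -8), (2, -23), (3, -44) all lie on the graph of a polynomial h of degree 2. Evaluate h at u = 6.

-143

Write h(u) = au^2 + bu + c. Substituting each data point gives a linear system:
  a + b + c = -8
  4a + 2b + c = -23
  9a + 3b + c = -44
Solving the system yields a = -3, b = -6, c = 1.
So h(u) = -3u^2 - 6u + 1.
Then h(6) = -143.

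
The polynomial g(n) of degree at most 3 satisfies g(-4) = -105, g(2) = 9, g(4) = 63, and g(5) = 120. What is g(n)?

g(n) = n^3 - n^2 + 5n - 5

Write g(n) = an^3 + bn^2 + cn + d. Substituting each data point gives a linear system:
  -64a + 16b - 4c + d = -105
  8a + 4b + 2c + d = 9
  64a + 16b + 4c + d = 63
  125a + 25b + 5c + d = 120
Solving the system yields a = 1, b = -1, c = 5, d = -5.
So g(n) = n³ - n² + 5n - 5.
Check: g(2) = 9. ✓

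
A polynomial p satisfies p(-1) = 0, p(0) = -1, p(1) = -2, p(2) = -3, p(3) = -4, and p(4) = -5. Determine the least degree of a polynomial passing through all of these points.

1

Forward differences of the values at n = -1, 0, 1, 2, 3, 4:
  p  : 0  -1  -2  -3  -4  -5
  Δ  : -1  -1  -1  -1  -1
  Δ^2: 0  0  0  0
  Δ^3: 0  0  0
  Δ^4: 0  0
  Δ^5: 0
The first differences are constant (-1) and nonzero, while all higher differences vanish, so the minimal degree is 1.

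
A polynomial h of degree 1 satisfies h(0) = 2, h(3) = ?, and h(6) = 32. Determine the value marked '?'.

On equispaced nodes a degree-1 polynomial has vanishing second forward difference, so
  h(0) - 2·h(3) + h(6) = 0.
Substituting the known values and solving for h(3):
  -2·h(3) = -34
  h(3) = 17.

17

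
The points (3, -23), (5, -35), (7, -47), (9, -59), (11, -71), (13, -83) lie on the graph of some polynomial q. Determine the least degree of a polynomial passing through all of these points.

1

Forward differences of the values at s = 3, 5, 7, 9, 11, 13:
  q  : -23  -35  -47  -59  -71  -83
  Δ  : -12  -12  -12  -12  -12
  Δ^2: 0  0  0  0
  Δ^3: 0  0  0
  Δ^4: 0  0
  Δ^5: 0
The first differences are constant (-12) and nonzero, while all higher differences vanish, so the minimal degree is 1.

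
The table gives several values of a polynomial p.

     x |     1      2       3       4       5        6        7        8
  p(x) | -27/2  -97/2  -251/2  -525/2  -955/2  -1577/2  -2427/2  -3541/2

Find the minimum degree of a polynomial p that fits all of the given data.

Forward differences of the values at x = 1, 2, 3, 4, 5, 6, 7, 8:
  p  : -27/2  -97/2  -251/2  -525/2  -955/2  -1577/2  -2427/2  -3541/2
  Δ  : -35  -77  -137  -215  -311  -425  -557
  Δ^2: -42  -60  -78  -96  -114  -132
  Δ^3: -18  -18  -18  -18  -18
  Δ^4: 0  0  0  0
  Δ^5: 0  0  0
  Δ^6: 0  0
  Δ^7: 0
The third differences are constant (-18) and nonzero, while all higher differences vanish, so the minimal degree is 3.

3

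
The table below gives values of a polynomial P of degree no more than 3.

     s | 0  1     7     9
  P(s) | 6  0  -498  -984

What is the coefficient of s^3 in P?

-1

Write P(s) = as^3 + bs^2 + cs + d. Substituting each data point gives a linear system:
  d = 6
  a + b + c + d = 0
  343a + 49b + 7c + d = -498
  729a + 81b + 9c + d = -984
Solving the system yields a = -1, b = -3, c = -2, d = 6.
So P(s) = -s^3 - 3s^2 - 2s + 6.
The leading coefficient is -1.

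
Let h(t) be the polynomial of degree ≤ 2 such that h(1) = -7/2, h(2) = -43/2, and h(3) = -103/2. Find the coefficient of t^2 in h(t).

Write h(t) = at^2 + bt + c. Substituting each data point gives a linear system:
  a + b + c = -7/2
  4a + 2b + c = -43/2
  9a + 3b + c = -103/2
Solving the system yields a = -6, b = 0, c = 5/2.
So h(t) = -6t² + 5/2.
The leading coefficient is -6.

-6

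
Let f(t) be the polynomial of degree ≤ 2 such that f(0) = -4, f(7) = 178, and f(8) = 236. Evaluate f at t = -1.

Write f(t) = at^2 + bt + c. Substituting each data point gives a linear system:
  c = -4
  49a + 7b + c = 178
  64a + 8b + c = 236
Solving the system yields a = 4, b = -2, c = -4.
So f(t) = 4t² - 2t - 4.
Then f(-1) = 2.

2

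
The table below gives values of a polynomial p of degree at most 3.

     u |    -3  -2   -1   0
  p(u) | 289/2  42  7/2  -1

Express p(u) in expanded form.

p(u) = -5u^3 + 2u^2 + (5/2)u - 1

Using the Lagrange interpolation formula with nodes -3, -2, -1, 0:
  L_0(u) = (u + 2)(u + 1)u / -6
  L_1(u) = (u + 3)(u + 1)u / 2
  L_2(u) = (u + 3)(u + 2)u / -2
  L_3(u) = (u + 3)(u + 2)(u + 1) / 6
Then p(u) = 289/2·L_0(u) + 42·L_1(u) + 7/2·L_2(u) - 1·L_3(u).
Expanding and collecting terms gives p(u) = -5u^3 + 2u^2 + (5/2)u - 1.
Check: p(-2) = 42. ✓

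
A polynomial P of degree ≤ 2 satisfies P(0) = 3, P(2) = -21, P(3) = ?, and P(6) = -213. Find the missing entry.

-51

The 3 known points determine the degree-2 polynomial uniquely.
Write P(n) = an^2 + bn + c. Substituting each data point gives a linear system:
  c = 3
  4a + 2b + c = -21
  36a + 6b + c = -213
Solving the system yields a = -6, b = 0, c = 3.
So P(n) = -6n² + 3.
Then P(3) = -51.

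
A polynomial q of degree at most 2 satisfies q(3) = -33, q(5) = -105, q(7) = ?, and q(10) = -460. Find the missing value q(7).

The 3 known points determine the degree-2 polynomial uniquely.
Write q(s) = as^2 + bs + c. Substituting each data point gives a linear system:
  9a + 3b + c = -33
  25a + 5b + c = -105
  100a + 10b + c = -460
Solving the system yields a = -5, b = 4, c = 0.
So q(s) = -5s^2 + 4s.
Then q(7) = -217.

-217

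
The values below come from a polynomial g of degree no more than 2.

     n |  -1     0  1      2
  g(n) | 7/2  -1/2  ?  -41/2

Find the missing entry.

On equispaced nodes a degree-2 polynomial has vanishing third forward difference, so
  - g(-1) + 3·g(0) - 3·g(1) + g(2) = 0.
Substituting the known values and solving for g(1):
  -3·g(1) = 51/2
  g(1) = -17/2.

-17/2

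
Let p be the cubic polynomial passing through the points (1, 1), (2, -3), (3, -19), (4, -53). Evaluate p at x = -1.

Write p(x) = ax^3 + bx^2 + cx + d. Substituting each data point gives a linear system:
  a + b + c + d = 1
  8a + 4b + 2c + d = -3
  27a + 9b + 3c + d = -19
  64a + 16b + 4c + d = -53
Solving the system yields a = -1, b = 0, c = 3, d = -1.
So p(x) = -x³ + 3x - 1.
Then p(-1) = -3.

-3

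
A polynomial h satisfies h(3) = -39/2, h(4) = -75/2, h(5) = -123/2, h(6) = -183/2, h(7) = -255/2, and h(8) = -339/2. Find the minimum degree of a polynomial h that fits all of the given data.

Forward differences of the values at u = 3, 4, 5, 6, 7, 8:
  h  : -39/2  -75/2  -123/2  -183/2  -255/2  -339/2
  Δ  : -18  -24  -30  -36  -42
  Δ^2: -6  -6  -6  -6
  Δ^3: 0  0  0
  Δ^4: 0  0
  Δ^5: 0
The second differences are constant (-6) and nonzero, while all higher differences vanish, so the minimal degree is 2.

2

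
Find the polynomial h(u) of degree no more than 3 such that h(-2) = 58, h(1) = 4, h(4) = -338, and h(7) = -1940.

h(u) = -6u^3 + 2u^2 + 2u + 6

Write h(u) = au^3 + bu^2 + cu + d. Substituting each data point gives a linear system:
  -8a + 4b - 2c + d = 58
  a + b + c + d = 4
  64a + 16b + 4c + d = -338
  343a + 49b + 7c + d = -1940
Solving the system yields a = -6, b = 2, c = 2, d = 6.
So h(u) = -6u³ + 2u² + 2u + 6.
Check: h(4) = -338. ✓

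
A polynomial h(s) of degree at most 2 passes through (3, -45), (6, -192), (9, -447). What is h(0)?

-6

Using the Lagrange interpolation formula with nodes 3, 6, 9:
  L_0(s) = (s - 6)(s - 9) / 18
  L_1(s) = (s - 3)(s - 9) / -9
  L_2(s) = (s - 3)(s - 6) / 18
Then h(s) = -45·L_0(s) - 192·L_1(s) - 447·L_2(s).
Expanding and collecting terms gives h(s) = -6s^2 + 5s - 6.
Evaluating at s = 0: h(0) = -6.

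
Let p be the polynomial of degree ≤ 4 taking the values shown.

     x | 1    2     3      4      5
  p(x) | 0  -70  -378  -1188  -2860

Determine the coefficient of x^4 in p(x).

Write p(x) = ax^4 + bx^3 + cx^2 + dx + e. Substituting each data point gives a linear system:
  a + b + c + d + e = 0
  16a + 8b + 4c + 2d + e = -70
  81a + 27b + 9c + 3d + e = -378
  256a + 64b + 16c + 4d + e = -1188
  625a + 125b + 25c + 5d + e = -2860
Solving the system yields a = -4, b = -4, c = 5, d = 3, e = 0.
So p(x) = -4x⁴ - 4x³ + 5x² + 3x.
The leading coefficient is -4.

-4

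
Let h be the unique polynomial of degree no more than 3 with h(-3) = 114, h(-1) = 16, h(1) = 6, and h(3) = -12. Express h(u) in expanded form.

Using the Lagrange interpolation formula with nodes -3, -1, 1, 3:
  L_0(u) = (u + 1)(u - 1)(u - 3) / -48
  L_1(u) = (u + 3)(u - 1)(u - 3) / 16
  L_2(u) = (u + 3)(u + 1)(u - 3) / -16
  L_3(u) = (u + 3)(u + 1)(u - 1) / 48
Then h(u) = 114·L_0(u) + 16·L_1(u) + 6·L_2(u) - 12·L_3(u).
Expanding and collecting terms gives h(u) = -2u^3 + 5u^2 - 3u + 6.
Check: h(-3) = 114. ✓

h(u) = -2u^3 + 5u^2 - 3u + 6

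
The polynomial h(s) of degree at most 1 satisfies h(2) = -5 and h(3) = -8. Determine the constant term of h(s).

1

Write h(s) = as + b. Substituting each data point gives a linear system:
  2a + b = -5
  3a + b = -8
Solving the system yields a = -3, b = 1.
So h(s) = -3s + 1.
The constant term is 1.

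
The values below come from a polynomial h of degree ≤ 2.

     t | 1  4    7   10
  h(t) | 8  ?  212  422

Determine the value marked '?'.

74

On equispaced nodes a degree-2 polynomial has vanishing third forward difference, so
  - h(1) + 3·h(4) - 3·h(7) + h(10) = 0.
Substituting the known values and solving for h(4):
  3·h(4) = 222
  h(4) = 74.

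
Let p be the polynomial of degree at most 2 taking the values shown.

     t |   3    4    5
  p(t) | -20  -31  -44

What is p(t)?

p(t) = -t^2 - 4t + 1

Write p(t) = at^2 + bt + c. Substituting each data point gives a linear system:
  9a + 3b + c = -20
  16a + 4b + c = -31
  25a + 5b + c = -44
Solving the system yields a = -1, b = -4, c = 1.
So p(t) = -t^2 - 4t + 1.
Check: p(4) = -31. ✓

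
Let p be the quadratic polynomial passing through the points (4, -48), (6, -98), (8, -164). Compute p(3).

Forward differences of the values at n = 4, 6, 8:
  p  : -48  -98  -164
  Δ  : -50  -66
  Δ^2: -16
The second differences are constant, confirming degree 2.
Interpolating (Newton forward form) and evaluating at n = 3 gives p(3) = -29.

-29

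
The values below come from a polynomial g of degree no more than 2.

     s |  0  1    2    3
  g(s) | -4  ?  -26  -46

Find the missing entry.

-12

On equispaced nodes a degree-2 polynomial has vanishing third forward difference, so
  - g(0) + 3·g(1) - 3·g(2) + g(3) = 0.
Substituting the known values and solving for g(1):
  3·g(1) = -36
  g(1) = -12.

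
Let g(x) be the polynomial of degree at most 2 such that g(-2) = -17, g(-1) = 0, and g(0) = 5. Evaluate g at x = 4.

-95

Using the Lagrange interpolation formula with nodes -2, -1, 0:
  L_0(x) = (x + 1)x / 2
  L_1(x) = (x + 2)x / -1
  L_2(x) = (x + 2)(x + 1) / 2
Then g(x) = -17·L_0(x) + 0·L_1(x) + 5·L_2(x).
Expanding and collecting terms gives g(x) = -6x^2 - x + 5.
Evaluating at x = 4: g(4) = -95.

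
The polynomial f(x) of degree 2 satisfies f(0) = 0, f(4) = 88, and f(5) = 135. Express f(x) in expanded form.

f(x) = 5x^2 + 2x

Write f(x) = ax^2 + bx + c. Substituting each data point gives a linear system:
  c = 0
  16a + 4b + c = 88
  25a + 5b + c = 135
Solving the system yields a = 5, b = 2, c = 0.
So f(x) = 5x² + 2x.
Check: f(4) = 88. ✓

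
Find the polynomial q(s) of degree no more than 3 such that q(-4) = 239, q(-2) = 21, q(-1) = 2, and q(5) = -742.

Write q(s) = as^3 + bs^2 + cs + d. Substituting each data point gives a linear system:
  -64a + 16b - 4c + d = 239
  -8a + 4b - 2c + d = 21
  -a + b - c + d = 2
  125a + 25b + 5c + d = -742
Solving the system yields a = -5, b = -5, c = 1, d = 3.
So q(s) = -5s³ - 5s² + s + 3.
Check: q(5) = -742. ✓

q(s) = -5s^3 - 5s^2 + s + 3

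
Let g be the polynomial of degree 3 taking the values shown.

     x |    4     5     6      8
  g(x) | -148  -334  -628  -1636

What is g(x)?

g(x) = -4x^3 + 6x^2 + 4x - 4

Write g(x) = ax^3 + bx^2 + cx + d. Substituting each data point gives a linear system:
  64a + 16b + 4c + d = -148
  125a + 25b + 5c + d = -334
  216a + 36b + 6c + d = -628
  512a + 64b + 8c + d = -1636
Solving the system yields a = -4, b = 6, c = 4, d = -4.
So g(x) = -4x³ + 6x² + 4x - 4.
Check: g(4) = -148. ✓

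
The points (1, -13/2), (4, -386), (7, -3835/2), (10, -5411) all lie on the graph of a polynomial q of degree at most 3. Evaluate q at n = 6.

Using the Lagrange interpolation formula with nodes 1, 4, 7, 10:
  L_0(n) = (n - 4)(n - 7)(n - 10) / -162
  L_1(n) = (n - 1)(n - 7)(n - 10) / 54
  L_2(n) = (n - 1)(n - 4)(n - 10) / -54
  L_3(n) = (n - 1)(n - 4)(n - 7) / 162
Then q(n) = -13/2·L_0(n) - 386·L_1(n) - 3835/2·L_2(n) - 5411·L_3(n).
Expanding and collecting terms gives q(n) = -5n^3 - 4n^2 - (3/2)n + 4.
Evaluating at n = 6: q(6) = -1229.

-1229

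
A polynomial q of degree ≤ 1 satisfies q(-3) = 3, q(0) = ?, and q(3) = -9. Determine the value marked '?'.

The 2 known points determine the degree-1 polynomial uniquely.
Write q(s) = as + b. Substituting each data point gives a linear system:
  -3a + b = 3
  3a + b = -9
Solving the system yields a = -2, b = -3.
So q(s) = -2s - 3.
Then q(0) = -3.

-3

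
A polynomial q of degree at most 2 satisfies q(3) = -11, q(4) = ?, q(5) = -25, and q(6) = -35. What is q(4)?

-17

The 3 known points determine the degree-2 polynomial uniquely.
Write q(u) = au^2 + bu + c. Substituting each data point gives a linear system:
  9a + 3b + c = -11
  25a + 5b + c = -25
  36a + 6b + c = -35
Solving the system yields a = -1, b = 1, c = -5.
So q(u) = -u^2 + u - 5.
Then q(4) = -17.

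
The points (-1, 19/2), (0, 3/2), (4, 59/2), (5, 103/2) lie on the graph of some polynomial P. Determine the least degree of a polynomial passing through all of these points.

Divided differences on the nodes -1, 0, 4, 5:
  order 0: 19/2  3/2  59/2  103/2
  order 1: -8  7  22
  order 2: 3  3
  order 3: 0
The order-2 divided differences are all 3 (nonzero) and every higher order vanishes, so the data lies on a polynomial of degree exactly 2.

2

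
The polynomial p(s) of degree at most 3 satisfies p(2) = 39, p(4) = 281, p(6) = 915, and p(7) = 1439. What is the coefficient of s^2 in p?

Write p(s) = as^3 + bs^2 + cs + d. Substituting each data point gives a linear system:
  8a + 4b + 2c + d = 39
  64a + 16b + 4c + d = 281
  216a + 36b + 6c + d = 915
  343a + 49b + 7c + d = 1439
Solving the system yields a = 4, b = 1, c = 3, d = -3.
So p(s) = 4s^3 + s^2 + 3s - 3.
The coefficient of s^2 is 1.

1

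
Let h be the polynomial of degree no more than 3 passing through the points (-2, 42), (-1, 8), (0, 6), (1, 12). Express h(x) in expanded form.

h(x) = -4x^3 + 4x^2 + 6x + 6

Write h(x) = ax^3 + bx^2 + cx + d. Substituting each data point gives a linear system:
  -8a + 4b - 2c + d = 42
  -a + b - c + d = 8
  d = 6
  a + b + c + d = 12
Solving the system yields a = -4, b = 4, c = 6, d = 6.
So h(x) = -4x^3 + 4x^2 + 6x + 6.
Check: h(1) = 12. ✓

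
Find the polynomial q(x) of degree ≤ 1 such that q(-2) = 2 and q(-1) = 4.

Using the Lagrange interpolation formula with nodes -2, -1:
  L_0(x) = (x + 1) / -1
  L_1(x) = (x + 2) / 1
Then q(x) = 2·L_0(x) + 4·L_1(x).
Expanding and collecting terms gives q(x) = 2x + 6.
Check: q(-1) = 4. ✓

q(x) = 2x + 6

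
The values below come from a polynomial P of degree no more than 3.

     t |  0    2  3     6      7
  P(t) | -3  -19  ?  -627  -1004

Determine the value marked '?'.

-72

The 4 known points determine the degree-3 polynomial uniquely.
Write P(t) = at^3 + bt^2 + ct + d. Substituting each data point gives a linear system:
  d = -3
  8a + 4b + 2c + d = -19
  216a + 36b + 6c + d = -627
  343a + 49b + 7c + d = -1004
Solving the system yields a = -3, b = 0, c = 4, d = -3.
So P(t) = -3t³ + 4t - 3.
Then P(3) = -72.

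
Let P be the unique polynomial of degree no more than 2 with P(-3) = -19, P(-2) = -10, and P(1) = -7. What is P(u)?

P(u) = -2u^2 - u - 4

Write P(u) = au^2 + bu + c. Substituting each data point gives a linear system:
  9a - 3b + c = -19
  4a - 2b + c = -10
  a + b + c = -7
Solving the system yields a = -2, b = -1, c = -4.
So P(u) = -2u^2 - u - 4.
Check: P(1) = -7. ✓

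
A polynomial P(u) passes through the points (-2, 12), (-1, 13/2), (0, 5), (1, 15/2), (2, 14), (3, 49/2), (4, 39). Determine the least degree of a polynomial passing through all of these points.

2

Forward differences of the values at u = -2, -1, 0, 1, 2, 3, 4:
  P  : 12  13/2  5  15/2  14  49/2  39
  Δ  : -11/2  -3/2  5/2  13/2  21/2  29/2
  Δ^2: 4  4  4  4  4
  Δ^3: 0  0  0  0
  Δ^4: 0  0  0
  Δ^5: 0  0
  Δ^6: 0
The second differences are constant (4) and nonzero, while all higher differences vanish, so the minimal degree is 2.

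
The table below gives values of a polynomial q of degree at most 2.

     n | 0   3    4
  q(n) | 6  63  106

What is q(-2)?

Write q(n) = an^2 + bn + c. Substituting each data point gives a linear system:
  c = 6
  9a + 3b + c = 63
  16a + 4b + c = 106
Solving the system yields a = 6, b = 1, c = 6.
So q(n) = 6n^2 + n + 6.
Then q(-2) = 28.

28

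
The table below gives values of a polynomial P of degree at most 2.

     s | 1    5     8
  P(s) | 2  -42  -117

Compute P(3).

Write P(s) = as^2 + bs + c. Substituting each data point gives a linear system:
  a + b + c = 2
  25a + 5b + c = -42
  64a + 8b + c = -117
Solving the system yields a = -2, b = 1, c = 3.
So P(s) = -2s^2 + s + 3.
Then P(3) = -12.

-12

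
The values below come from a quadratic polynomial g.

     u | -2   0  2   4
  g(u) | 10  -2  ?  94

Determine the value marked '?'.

26

On equispaced nodes a degree-2 polynomial has vanishing third forward difference, so
  - g(-2) + 3·g(0) - 3·g(2) + g(4) = 0.
Substituting the known values and solving for g(2):
  -3·g(2) = -78
  g(2) = 26.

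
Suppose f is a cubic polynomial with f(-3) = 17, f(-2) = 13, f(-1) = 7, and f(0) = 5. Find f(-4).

13

Forward differences of the values at s = -3, -2, -1, 0:
  f  : 17  13  7  5
  Δ  : -4  -6  -2
  Δ^2: -2  4
  Δ^3: 6
The third differences are constant, confirming degree 3.
Interpolating (Newton forward form) and evaluating at s = -4 gives f(-4) = 13.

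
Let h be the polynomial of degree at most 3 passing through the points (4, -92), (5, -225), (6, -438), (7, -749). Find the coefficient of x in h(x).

Write h(x) = ax^3 + bx^2 + cx + d. Substituting each data point gives a linear system:
  64a + 16b + 4c + d = -92
  125a + 25b + 5c + d = -225
  216a + 36b + 6c + d = -438
  343a + 49b + 7c + d = -749
Solving the system yields a = -3, b = 5, c = 5, d = 0.
So h(x) = -3x³ + 5x² + 5x.
The coefficient of x is 5.

5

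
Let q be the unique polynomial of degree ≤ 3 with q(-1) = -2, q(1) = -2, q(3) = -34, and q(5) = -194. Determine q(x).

q(x) = -2x^3 + 2x^2 + 2x - 4

Write q(x) = ax^3 + bx^2 + cx + d. Substituting each data point gives a linear system:
  -a + b - c + d = -2
  a + b + c + d = -2
  27a + 9b + 3c + d = -34
  125a + 25b + 5c + d = -194
Solving the system yields a = -2, b = 2, c = 2, d = -4.
So q(x) = -2x³ + 2x² + 2x - 4.
Check: q(-1) = -2. ✓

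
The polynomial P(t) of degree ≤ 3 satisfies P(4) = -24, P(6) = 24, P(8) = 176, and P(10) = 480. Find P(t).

Write P(t) = at^3 + bt^2 + ct + d. Substituting each data point gives a linear system:
  64a + 16b + 4c + d = -24
  216a + 36b + 6c + d = 24
  512a + 64b + 8c + d = 176
  1000a + 100b + 10c + d = 480
Solving the system yields a = 1, b = -5, c = -2, d = 0.
So P(t) = t^3 - 5t^2 - 2t.
Check: P(6) = 24. ✓

P(t) = t^3 - 5t^2 - 2t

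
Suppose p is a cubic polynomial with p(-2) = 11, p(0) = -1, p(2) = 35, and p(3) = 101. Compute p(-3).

Write p(n) = an^3 + bn^2 + cn + d. Substituting each data point gives a linear system:
  -8a + 4b - 2c + d = 11
  d = -1
  8a + 4b + 2c + d = 35
  27a + 9b + 3c + d = 101
Solving the system yields a = 2, b = 6, c = -2, d = -1.
So p(n) = 2n^3 + 6n^2 - 2n - 1.
Then p(-3) = 5.

5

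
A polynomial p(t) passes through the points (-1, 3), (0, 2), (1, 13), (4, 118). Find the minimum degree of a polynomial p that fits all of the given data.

2

Divided differences on the nodes -1, 0, 1, 4:
  order 0: 3  2  13  118
  order 1: -1  11  35
  order 2: 6  6
  order 3: 0
The order-2 divided differences are all 6 (nonzero) and every higher order vanishes, so the data lies on a polynomial of degree exactly 2.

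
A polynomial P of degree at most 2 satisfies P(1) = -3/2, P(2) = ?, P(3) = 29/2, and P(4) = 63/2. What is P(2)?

The 3 known points determine the degree-2 polynomial uniquely.
Write P(u) = au^2 + bu + c. Substituting each data point gives a linear system:
  a + b + c = -3/2
  9a + 3b + c = 29/2
  16a + 4b + c = 63/2
Solving the system yields a = 3, b = -4, c = -1/2.
So P(u) = 3u^2 - 4u - 1/2.
Then P(2) = 7/2.

7/2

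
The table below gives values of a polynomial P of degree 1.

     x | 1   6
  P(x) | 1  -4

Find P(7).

Using the Lagrange interpolation formula with nodes 1, 6:
  L_0(x) = (x - 6) / -5
  L_1(x) = (x - 1) / 5
Then P(x) = 1·L_0(x) - 4·L_1(x).
Expanding and collecting terms gives P(x) = -x + 2.
Evaluating at x = 7: P(7) = -5.

-5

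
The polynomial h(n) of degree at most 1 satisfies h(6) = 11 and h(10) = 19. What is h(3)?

5

Write h(n) = an + b. Substituting each data point gives a linear system:
  6a + b = 11
  10a + b = 19
Solving the system yields a = 2, b = -1.
So h(n) = 2n - 1.
Then h(3) = 5.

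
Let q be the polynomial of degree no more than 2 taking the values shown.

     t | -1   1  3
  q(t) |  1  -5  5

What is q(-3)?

Forward differences of the values at t = -1, 1, 3:
  q  : 1  -5  5
  Δ  : -6  10
  Δ^2: 16
The second differences are constant, confirming degree 2.
Interpolating (Newton forward form) and evaluating at t = -3 gives q(-3) = 23.

23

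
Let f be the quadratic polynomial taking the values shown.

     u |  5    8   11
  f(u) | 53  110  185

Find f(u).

Write f(u) = au^2 + bu + c. Substituting each data point gives a linear system:
  25a + 5b + c = 53
  64a + 8b + c = 110
  121a + 11b + c = 185
Solving the system yields a = 1, b = 6, c = -2.
So f(u) = u² + 6u - 2.
Check: f(5) = 53. ✓

f(u) = u^2 + 6u - 2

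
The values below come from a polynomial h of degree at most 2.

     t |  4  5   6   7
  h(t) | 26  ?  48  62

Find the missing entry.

36

The 3 known points determine the degree-2 polynomial uniquely.
Write h(t) = at^2 + bt + c. Substituting each data point gives a linear system:
  16a + 4b + c = 26
  36a + 6b + c = 48
  49a + 7b + c = 62
Solving the system yields a = 1, b = 1, c = 6.
So h(t) = t² + t + 6.
Then h(5) = 36.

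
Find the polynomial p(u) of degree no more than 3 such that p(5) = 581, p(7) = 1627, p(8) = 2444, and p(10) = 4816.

Write p(u) = au^3 + bu^2 + cu + d. Substituting each data point gives a linear system:
  125a + 25b + 5c + d = 581
  343a + 49b + 7c + d = 1627
  512a + 64b + 8c + d = 2444
  1000a + 100b + 10c + d = 4816
Solving the system yields a = 5, b = -2, c = 2, d = -4.
So p(u) = 5u^3 - 2u^2 + 2u - 4.
Check: p(10) = 4816. ✓

p(u) = 5u^3 - 2u^2 + 2u - 4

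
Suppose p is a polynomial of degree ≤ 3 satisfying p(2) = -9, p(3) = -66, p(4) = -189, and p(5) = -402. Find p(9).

Using the Lagrange interpolation formula with nodes 2, 3, 4, 5:
  L_0(s) = (s - 3)(s - 4)(s - 5) / -6
  L_1(s) = (s - 2)(s - 4)(s - 5) / 2
  L_2(s) = (s - 2)(s - 3)(s - 5) / -2
  L_3(s) = (s - 2)(s - 3)(s - 4) / 6
Then p(s) = -9·L_0(s) - 66·L_1(s) - 189·L_2(s) - 402·L_3(s).
Expanding and collecting terms gives p(s) = -4s^3 + 3s^2 + 4s + 3.
Evaluating at s = 9: p(9) = -2634.

-2634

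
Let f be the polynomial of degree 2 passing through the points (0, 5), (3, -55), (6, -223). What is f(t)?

f(t) = -6t^2 - 2t + 5

Write f(t) = at^2 + bt + c. Substituting each data point gives a linear system:
  c = 5
  9a + 3b + c = -55
  36a + 6b + c = -223
Solving the system yields a = -6, b = -2, c = 5.
So f(t) = -6t^2 - 2t + 5.
Check: f(0) = 5. ✓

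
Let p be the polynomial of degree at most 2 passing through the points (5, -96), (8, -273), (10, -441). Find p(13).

Write p(u) = au^2 + bu + c. Substituting each data point gives a linear system:
  25a + 5b + c = -96
  64a + 8b + c = -273
  100a + 10b + c = -441
Solving the system yields a = -5, b = 6, c = -1.
So p(u) = -5u² + 6u - 1.
Then p(13) = -768.

-768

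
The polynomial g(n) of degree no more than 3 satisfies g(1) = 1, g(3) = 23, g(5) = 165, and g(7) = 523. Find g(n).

Using the Lagrange interpolation formula with nodes 1, 3, 5, 7:
  L_0(n) = (n - 3)(n - 5)(n - 7) / -48
  L_1(n) = (n - 1)(n - 5)(n - 7) / 16
  L_2(n) = (n - 1)(n - 3)(n - 7) / -16
  L_3(n) = (n - 1)(n - 3)(n - 5) / 48
Then g(n) = 1·L_0(n) + 23·L_1(n) + 165·L_2(n) + 523·L_3(n).
Expanding and collecting terms gives g(n) = 2n^3 - 3n^2 - 3n + 5.
Check: g(1) = 1. ✓

g(n) = 2n^3 - 3n^2 - 3n + 5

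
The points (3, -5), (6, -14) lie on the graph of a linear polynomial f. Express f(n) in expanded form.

f(n) = -3n + 4

Write f(n) = an + b. Substituting each data point gives a linear system:
  3a + b = -5
  6a + b = -14
Solving the system yields a = -3, b = 4.
So f(n) = -3n + 4.
Check: f(3) = -5. ✓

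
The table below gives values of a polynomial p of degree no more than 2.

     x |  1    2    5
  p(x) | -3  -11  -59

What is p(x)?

p(x) = -2x^2 - 2x + 1

Write p(x) = ax^2 + bx + c. Substituting each data point gives a linear system:
  a + b + c = -3
  4a + 2b + c = -11
  25a + 5b + c = -59
Solving the system yields a = -2, b = -2, c = 1.
So p(x) = -2x^2 - 2x + 1.
Check: p(5) = -59. ✓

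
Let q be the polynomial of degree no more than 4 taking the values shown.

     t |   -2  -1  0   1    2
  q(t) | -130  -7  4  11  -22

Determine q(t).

Write q(t) = at^4 + bt^3 + ct^2 + dt + e. Substituting each data point gives a linear system:
  16a - 8b + 4c - 2d + e = -130
  a - b + c - d + e = -7
  e = 4
  a + b + c + d + e = 11
  16a + 8b + 4c + 2d + e = -22
Solving the system yields a = -6, b = 6, c = 4, d = 3, e = 4.
So q(t) = -6t⁴ + 6t³ + 4t² + 3t + 4.
Check: q(-1) = -7. ✓

q(t) = -6t^4 + 6t^3 + 4t^2 + 3t + 4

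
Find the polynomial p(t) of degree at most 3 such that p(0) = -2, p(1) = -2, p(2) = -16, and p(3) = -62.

Write p(t) = at^3 + bt^2 + ct + d. Substituting each data point gives a linear system:
  d = -2
  a + b + c + d = -2
  8a + 4b + 2c + d = -16
  27a + 9b + 3c + d = -62
Solving the system yields a = -3, b = 2, c = 1, d = -2.
So p(t) = -3t^3 + 2t^2 + t - 2.
Check: p(0) = -2. ✓

p(t) = -3t^3 + 2t^2 + t - 2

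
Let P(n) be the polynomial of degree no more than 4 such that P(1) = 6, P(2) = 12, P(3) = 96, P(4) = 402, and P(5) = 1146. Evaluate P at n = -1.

Forward differences of the values at n = 1, 2, 3, 4, 5:
  P  : 6  12  96  402  1146
  Δ  : 6  84  306  744
  Δ^2: 78  222  438
  Δ^3: 144  216
  Δ^4: 72
The fourth differences are constant, confirming degree 4.
Interpolating (Newton forward form) and evaluating at n = -1 gives P(-1) = 12.

12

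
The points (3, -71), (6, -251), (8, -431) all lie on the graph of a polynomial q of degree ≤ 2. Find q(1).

-11

Using the Lagrange interpolation formula with nodes 3, 6, 8:
  L_0(s) = (s - 6)(s - 8) / 15
  L_1(s) = (s - 3)(s - 8) / -6
  L_2(s) = (s - 3)(s - 6) / 10
Then q(s) = -71·L_0(s) - 251·L_1(s) - 431·L_2(s).
Expanding and collecting terms gives q(s) = -6s^2 - 6s + 1.
Evaluating at s = 1: q(1) = -11.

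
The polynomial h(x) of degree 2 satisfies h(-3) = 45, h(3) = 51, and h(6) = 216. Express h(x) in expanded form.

Using the Lagrange interpolation formula with nodes -3, 3, 6:
  L_0(x) = (x - 3)(x - 6) / 54
  L_1(x) = (x + 3)(x - 6) / -18
  L_2(x) = (x + 3)(x - 3) / 27
Then h(x) = 45·L_0(x) + 51·L_1(x) + 216·L_2(x).
Expanding and collecting terms gives h(x) = 6x² + x - 6.
Check: h(-3) = 45. ✓

h(x) = 6x^2 + x - 6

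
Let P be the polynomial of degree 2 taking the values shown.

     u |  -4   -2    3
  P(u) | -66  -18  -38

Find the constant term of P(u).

-2

Write P(u) = au^2 + bu + c. Substituting each data point gives a linear system:
  16a - 4b + c = -66
  4a - 2b + c = -18
  9a + 3b + c = -38
Solving the system yields a = -4, b = 0, c = -2.
So P(u) = -4u^2 - 2.
The constant term is -2.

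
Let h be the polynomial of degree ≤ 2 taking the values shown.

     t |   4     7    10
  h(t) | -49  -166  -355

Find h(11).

-434

Using the Lagrange interpolation formula with nodes 4, 7, 10:
  L_0(t) = (t - 7)(t - 10) / 18
  L_1(t) = (t - 4)(t - 10) / -9
  L_2(t) = (t - 4)(t - 7) / 18
Then h(t) = -49·L_0(t) - 166·L_1(t) - 355·L_2(t).
Expanding and collecting terms gives h(t) = -4t^2 + 5t - 5.
Evaluating at t = 11: h(11) = -434.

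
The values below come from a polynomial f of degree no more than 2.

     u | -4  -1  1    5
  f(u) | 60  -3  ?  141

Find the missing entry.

The 3 known points determine the degree-2 polynomial uniquely.
Write f(u) = au^2 + bu + c. Substituting each data point gives a linear system:
  16a - 4b + c = 60
  a - b + c = -3
  25a + 5b + c = 141
Solving the system yields a = 5, b = 4, c = -4.
So f(u) = 5u² + 4u - 4.
Then f(1) = 5.

5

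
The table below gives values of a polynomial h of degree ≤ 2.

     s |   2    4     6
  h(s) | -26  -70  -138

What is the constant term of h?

Write h(s) = as^2 + bs + c. Substituting each data point gives a linear system:
  4a + 2b + c = -26
  16a + 4b + c = -70
  36a + 6b + c = -138
Solving the system yields a = -3, b = -4, c = -6.
So h(s) = -3s² - 4s - 6.
The constant term is -6.

-6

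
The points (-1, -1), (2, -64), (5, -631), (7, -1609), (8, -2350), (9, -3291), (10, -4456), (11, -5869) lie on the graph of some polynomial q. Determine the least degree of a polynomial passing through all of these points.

3

Divided differences on the nodes -1, 2, 5, 7, 8, 9, 10, 11:
  order 0: -1  -64  -631  -1609  -2350  -3291  -4456  -5869
  order 1: -21  -189  -489  -741  -941  -1165  -1413
  order 2: -28  -60  -84  -100  -112  -124
  order 3: -4  -4  -4  -4  -4
  order 4: 0  0  0  0
  order 5: 0  0  0
  order 6: 0  0
  order 7: 0
The order-3 divided differences are all -4 (nonzero) and every higher order vanishes, so the data lies on a polynomial of degree exactly 3.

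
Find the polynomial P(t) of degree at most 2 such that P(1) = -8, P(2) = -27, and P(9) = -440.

P(t) = -5t^2 - 4t + 1

Write P(t) = at^2 + bt + c. Substituting each data point gives a linear system:
  a + b + c = -8
  4a + 2b + c = -27
  81a + 9b + c = -440
Solving the system yields a = -5, b = -4, c = 1.
So P(t) = -5t^2 - 4t + 1.
Check: P(2) = -27. ✓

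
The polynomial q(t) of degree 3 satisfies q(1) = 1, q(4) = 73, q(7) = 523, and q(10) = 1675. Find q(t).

q(t) = 2t^3 - 3t^2 - 3t + 5

Write q(t) = at^3 + bt^2 + ct + d. Substituting each data point gives a linear system:
  a + b + c + d = 1
  64a + 16b + 4c + d = 73
  343a + 49b + 7c + d = 523
  1000a + 100b + 10c + d = 1675
Solving the system yields a = 2, b = -3, c = -3, d = 5.
So q(t) = 2t^3 - 3t^2 - 3t + 5.
Check: q(1) = 1. ✓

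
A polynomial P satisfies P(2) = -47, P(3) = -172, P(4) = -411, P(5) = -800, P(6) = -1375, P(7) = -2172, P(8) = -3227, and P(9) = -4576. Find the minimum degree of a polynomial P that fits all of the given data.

3

Forward differences of the values at t = 2, 3, 4, 5, 6, 7, 8, 9:
  P  : -47  -172  -411  -800  -1375  -2172  -3227  -4576
  Δ  : -125  -239  -389  -575  -797  -1055  -1349
  Δ^2: -114  -150  -186  -222  -258  -294
  Δ^3: -36  -36  -36  -36  -36
  Δ^4: 0  0  0  0
  Δ^5: 0  0  0
  Δ^6: 0  0
  Δ^7: 0
The third differences are constant (-36) and nonzero, while all higher differences vanish, so the minimal degree is 3.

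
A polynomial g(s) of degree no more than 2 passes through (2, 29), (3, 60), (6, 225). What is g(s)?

Write g(s) = as^2 + bs + c. Substituting each data point gives a linear system:
  4a + 2b + c = 29
  9a + 3b + c = 60
  36a + 6b + c = 225
Solving the system yields a = 6, b = 1, c = 3.
So g(s) = 6s² + s + 3.
Check: g(2) = 29. ✓

g(s) = 6s^2 + s + 3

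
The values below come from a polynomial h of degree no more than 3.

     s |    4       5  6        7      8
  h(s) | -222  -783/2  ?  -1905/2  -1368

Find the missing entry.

-631

On equispaced nodes a degree-3 polynomial has vanishing fourth forward difference, so
  h(4) - 4·h(5) + 6·h(6) - 4·h(7) + h(8) = 0.
Substituting the known values and solving for h(6):
  6·h(6) = -3786
  h(6) = -631.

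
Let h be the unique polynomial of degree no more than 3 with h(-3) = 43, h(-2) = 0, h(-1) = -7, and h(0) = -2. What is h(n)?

h(n) = -4n^3 - 6n^2 + 3n - 2

Write h(n) = an^3 + bn^2 + cn + d. Substituting each data point gives a linear system:
  -27a + 9b - 3c + d = 43
  -8a + 4b - 2c + d = 0
  -a + b - c + d = -7
  d = -2
Solving the system yields a = -4, b = -6, c = 3, d = -2.
So h(n) = -4n^3 - 6n^2 + 3n - 2.
Check: h(-1) = -7. ✓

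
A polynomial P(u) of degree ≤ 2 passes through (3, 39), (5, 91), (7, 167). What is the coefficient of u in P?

Write P(u) = au^2 + bu + c. Substituting each data point gives a linear system:
  9a + 3b + c = 39
  25a + 5b + c = 91
  49a + 7b + c = 167
Solving the system yields a = 3, b = 2, c = 6.
So P(u) = 3u^2 + 2u + 6.
The coefficient of u is 2.

2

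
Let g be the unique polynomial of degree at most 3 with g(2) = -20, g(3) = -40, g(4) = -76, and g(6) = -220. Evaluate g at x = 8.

Using the Lagrange interpolation formula with nodes 2, 3, 4, 6:
  L_0(x) = (x - 3)(x - 4)(x - 6) / -8
  L_1(x) = (x - 2)(x - 4)(x - 6) / 3
  L_2(x) = (x - 2)(x - 3)(x - 6) / -4
  L_3(x) = (x - 2)(x - 3)(x - 4) / 24
Then g(x) = -20·L_0(x) - 40·L_1(x) - 76·L_2(x) - 220·L_3(x).
Expanding and collecting terms gives g(x) = -x^3 + x^2 - 6x - 4.
Evaluating at x = 8: g(8) = -500.

-500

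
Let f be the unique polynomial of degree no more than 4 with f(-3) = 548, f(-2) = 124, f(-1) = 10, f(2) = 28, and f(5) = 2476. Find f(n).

Write f(n) = an^4 + bn^3 + cn^2 + dn + e. Substituting each data point gives a linear system:
  81a - 27b + 9c - 3d + e = 548
  16a - 8b + 4c - 2d + e = 124
  a - b + c - d + e = 10
  16a + 8b + 4c + 2d + e = 28
  625a + 125b + 25c + 5d + e = 2476
Solving the system yields a = 5, b = -5, c = 0, d = -4, e = -4.
So f(n) = 5n⁴ - 5n³ - 4n - 4.
Check: f(2) = 28. ✓

f(n) = 5n^4 - 5n^3 - 4n - 4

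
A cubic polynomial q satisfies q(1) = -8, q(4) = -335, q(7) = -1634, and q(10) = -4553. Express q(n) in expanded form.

Write q(n) = an^3 + bn^2 + cn + d. Substituting each data point gives a linear system:
  a + b + c + d = -8
  64a + 16b + 4c + d = -335
  343a + 49b + 7c + d = -1634
  1000a + 100b + 10c + d = -4553
Solving the system yields a = -4, b = -6, c = 5, d = -3.
So q(n) = -4n³ - 6n² + 5n - 3.
Check: q(10) = -4553. ✓

q(n) = -4n^3 - 6n^2 + 5n - 3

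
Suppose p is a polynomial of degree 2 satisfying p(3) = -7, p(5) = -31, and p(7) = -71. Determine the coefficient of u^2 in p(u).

-2

Write p(u) = au^2 + bu + c. Substituting each data point gives a linear system:
  9a + 3b + c = -7
  25a + 5b + c = -31
  49a + 7b + c = -71
Solving the system yields a = -2, b = 4, c = -1.
So p(u) = -2u² + 4u - 1.
The leading coefficient is -2.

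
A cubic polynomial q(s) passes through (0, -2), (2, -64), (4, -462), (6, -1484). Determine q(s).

Write q(s) = as^3 + bs^2 + cs + d. Substituting each data point gives a linear system:
  d = -2
  8a + 4b + 2c + d = -64
  64a + 16b + 4c + d = -462
  216a + 36b + 6c + d = -1484
Solving the system yields a = -6, b = -6, c = 5, d = -2.
So q(s) = -6s^3 - 6s^2 + 5s - 2.
Check: q(0) = -2. ✓

q(s) = -6s^3 - 6s^2 + 5s - 2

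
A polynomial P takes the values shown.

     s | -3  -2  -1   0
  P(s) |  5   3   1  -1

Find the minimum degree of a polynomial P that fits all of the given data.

1

Forward differences of the values at s = -3, -2, -1, 0:
  P  : 5  3  1  -1
  Δ  : -2  -2  -2
  Δ^2: 0  0
  Δ^3: 0
The first differences are constant (-2) and nonzero, while all higher differences vanish, so the minimal degree is 1.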